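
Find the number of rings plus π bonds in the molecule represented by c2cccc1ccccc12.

7

Molecular formula from the SMILES: C10H8.
DoU = (2C + 2 + N − H − X)/2 = (2·10 + 2 + 0 − 8 − 0)/2 = 14/2 = 7.
(Structurally: 2 ring(s) + 5 π bond(s) = 7.)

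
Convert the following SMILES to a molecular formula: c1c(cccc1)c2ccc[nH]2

Heavy atoms from the SMILES: 10 C, 1 N.
Implicit hydrogens by atom environment:
  8 × C (aromatic): 1 H each → 8
  2 × C (aromatic): no H
  1 × N (aromatic): 1 H
  Total hydrogens = 9.
Molecular formula: C10H9N

C10H9N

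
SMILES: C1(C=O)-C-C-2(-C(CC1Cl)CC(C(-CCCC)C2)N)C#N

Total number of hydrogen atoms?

25

Hydrogens are implicit in SMILES; fill each atom to its normal valence:
  7 × C: 2 H each → 14
  6 × C: 1 H each → 6
  2 × C: no H
  1 × C: 3 H
  1 × Cl: no H
  1 × N: 2 H
  1 × N: no H
  1 × O: no H
  Total hydrogens = 25.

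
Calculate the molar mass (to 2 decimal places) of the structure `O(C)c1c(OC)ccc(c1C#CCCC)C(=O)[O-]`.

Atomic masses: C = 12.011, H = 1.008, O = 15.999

247.27

Molecular formula: C14H15O4-.
M = 14×12.011 + 15×1.008 + 4×15.999 = 247.27 g/mol.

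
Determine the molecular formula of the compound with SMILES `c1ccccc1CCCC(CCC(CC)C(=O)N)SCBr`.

C17H26BrNOS

Heavy atoms from the SMILES: 1 Br, 17 C, 1 N, 1 O, 1 S.
Implicit hydrogens by atom environment:
  7 × C: 2 H each → 14
  5 × C (aromatic): 1 H each → 5
  2 × C: 1 H each → 2
  1 × Br: no H
  1 × C: 3 H
  1 × C: no H
  1 × C (aromatic): no H
  1 × N: 2 H
  1 × O: no H
  1 × S: no H
  Total hydrogens = 26.
Molecular formula: C17H26BrNOS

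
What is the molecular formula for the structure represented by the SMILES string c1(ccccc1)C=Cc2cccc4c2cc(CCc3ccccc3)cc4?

C26H22

Heavy atoms from the SMILES: 26 C.
Implicit hydrogens by atom environment:
  16 × C (aromatic): 1 H each → 16
  6 × C (aromatic): no H
  2 × C: 2 H each → 4
  2 × C: 1 H each → 2
  Total hydrogens = 22.
Molecular formula: C26H22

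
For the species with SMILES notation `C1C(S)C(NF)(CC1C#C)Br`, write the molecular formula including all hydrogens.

Heavy atoms from the SMILES: 1 Br, 7 C, 1 F, 1 N, 1 S.
Implicit hydrogens by atom environment:
  3 × C: 1 H each → 3
  2 × C: 2 H each → 4
  2 × C: no H
  1 × Br: no H
  1 × F: no H
  1 × N: 1 H
  1 × S: 1 H
  Total hydrogens = 9.
Molecular formula: C7H9BrFNS

C7H9BrFNS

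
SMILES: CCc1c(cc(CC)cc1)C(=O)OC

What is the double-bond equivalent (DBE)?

Molecular formula from the SMILES: C12H16O2.
DoU = (2C + 2 + N − H − X)/2 = (2·12 + 2 + 0 − 16 − 0)/2 = 10/2 = 5.
(Structurally: 1 ring(s) + 4 π bond(s) = 5.)

5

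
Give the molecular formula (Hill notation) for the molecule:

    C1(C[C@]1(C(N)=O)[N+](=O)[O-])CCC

C7H12N2O3

Heavy atoms from the SMILES: 7 C, 2 N, 3 O.
Implicit hydrogens by atom environment:
  3 × C: 2 H each → 6
  2 × C: no H
  2 × O: no H
  1 × C: 3 H
  1 × C: 1 H
  1 × N: 2 H
  1 × N (charge +1): no H
  1 × O (charge -1): no H
  Total hydrogens = 12.
Molecular formula: C7H12N2O3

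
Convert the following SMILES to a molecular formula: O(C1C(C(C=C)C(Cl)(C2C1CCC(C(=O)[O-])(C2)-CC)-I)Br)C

C16H22BrClIO3-

Heavy atoms from the SMILES: 1 Br, 16 C, 1 Cl, 1 I, 3 O.
Implicit hydrogens by atom environment:
  6 × C: 1 H each → 6
  5 × C: 2 H each → 10
  3 × C: no H
  2 × C: 3 H each → 6
  2 × O: no H
  1 × Br: no H
  1 × Cl: no H
  1 × I: no H
  1 × O (charge -1): no H
  Total hydrogens = 22.
Net charge -1.
Molecular formula: C16H22BrClIO3-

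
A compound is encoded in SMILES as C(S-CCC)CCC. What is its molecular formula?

Heavy atoms from the SMILES: 7 C, 1 S.
Implicit hydrogens by atom environment:
  5 × C: 2 H each → 10
  2 × C: 3 H each → 6
  1 × S: no H
  Total hydrogens = 16.
Molecular formula: C7H16S

C7H16S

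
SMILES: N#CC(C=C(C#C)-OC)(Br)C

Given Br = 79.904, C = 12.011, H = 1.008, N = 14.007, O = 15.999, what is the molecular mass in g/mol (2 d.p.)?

Molecular formula: C8H8BrNO.
M = 1×79.904 + 8×12.011 + 8×1.008 + 1×14.007 + 1×15.999 = 214.06 g/mol.

214.06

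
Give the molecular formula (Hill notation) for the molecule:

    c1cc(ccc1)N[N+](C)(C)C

Heavy atoms from the SMILES: 9 C, 2 N.
Implicit hydrogens by atom environment:
  5 × C (aromatic): 1 H each → 5
  3 × C: 3 H each → 9
  1 × C (aromatic): no H
  1 × N: 1 H
  1 × N (charge +1): no H
  Total hydrogens = 15.
Net charge +1.
Molecular formula: C9H15N2+

C9H15N2+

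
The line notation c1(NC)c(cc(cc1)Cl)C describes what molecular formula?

C8H10ClN

Heavy atoms from the SMILES: 8 C, 1 Cl, 1 N.
Implicit hydrogens by atom environment:
  3 × C (aromatic): 1 H each → 3
  3 × C (aromatic): no H
  2 × C: 3 H each → 6
  1 × Cl: no H
  1 × N: 1 H
  Total hydrogens = 10.
Molecular formula: C8H10ClN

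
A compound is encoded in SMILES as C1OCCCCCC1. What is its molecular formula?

C7H14O

Heavy atoms from the SMILES: 7 C, 1 O.
Implicit hydrogens by atom environment:
  7 × C: 2 H each → 14
  1 × O: no H
  Total hydrogens = 14.
Molecular formula: C7H14O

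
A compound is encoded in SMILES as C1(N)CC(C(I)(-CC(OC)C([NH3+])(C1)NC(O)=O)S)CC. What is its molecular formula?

C12H25IN3O3S+

Heavy atoms from the SMILES: 12 C, 1 I, 3 N, 3 O, 1 S.
Implicit hydrogens by atom environment:
  4 × C: 2 H each → 8
  3 × C: 1 H each → 3
  3 × C: no H
  2 × C: 3 H each → 6
  2 × O: no H
  1 × I: no H
  1 × N (charge +1): 3 H
  1 × N: 2 H
  1 × N: 1 H
  1 × O: 1 H
  1 × S: 1 H
  Total hydrogens = 25.
Net charge +1.
Molecular formula: C12H25IN3O3S+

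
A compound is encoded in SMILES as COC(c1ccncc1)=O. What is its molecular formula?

C7H7NO2

Heavy atoms from the SMILES: 7 C, 1 N, 2 O.
Implicit hydrogens by atom environment:
  4 × C (aromatic): 1 H each → 4
  2 × O: no H
  1 × C: 3 H
  1 × C (aromatic): no H
  1 × C: no H
  1 × N (aromatic): no H
  Total hydrogens = 7.
Molecular formula: C7H7NO2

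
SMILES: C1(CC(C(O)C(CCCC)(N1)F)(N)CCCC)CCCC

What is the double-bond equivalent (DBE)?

1

Molecular formula from the SMILES: C17H35FN2O.
DoU = (2C + 2 + N − H − X)/2 = (2·17 + 2 + 2 − 35 − 1)/2 = 2/2 = 1.
(Structurally: 1 ring(s) + 0 π bond(s) = 1.)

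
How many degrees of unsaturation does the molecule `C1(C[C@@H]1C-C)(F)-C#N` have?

3

Molecular formula from the SMILES: C6H8FN.
DoU = (2C + 2 + N − H − X)/2 = (2·6 + 2 + 1 − 8 − 1)/2 = 6/2 = 3.
(Structurally: 1 ring(s) + 2 π bond(s) = 3.)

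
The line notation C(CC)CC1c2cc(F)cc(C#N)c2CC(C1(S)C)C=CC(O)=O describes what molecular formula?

Heavy atoms from the SMILES: 19 C, 1 F, 1 N, 2 O, 1 S.
Implicit hydrogens by atom environment:
  4 × C: 2 H each → 8
  4 × C: 1 H each → 4
  4 × C (aromatic): no H
  3 × C: no H
  2 × C: 3 H each → 6
  2 × C (aromatic): 1 H each → 2
  1 × F: no H
  1 × N: no H
  1 × O: 1 H
  1 × O: no H
  1 × S: 1 H
  Total hydrogens = 22.
Molecular formula: C19H22FNO2S

C19H22FNO2S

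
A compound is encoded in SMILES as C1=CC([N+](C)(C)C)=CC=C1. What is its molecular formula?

Heavy atoms from the SMILES: 9 C, 1 N.
Implicit hydrogens by atom environment:
  5 × C (aromatic): 1 H each → 5
  3 × C: 3 H each → 9
  1 × C (aromatic): no H
  1 × N (charge +1): no H
  Total hydrogens = 14.
Net charge +1.
Molecular formula: C9H14N+

C9H14N+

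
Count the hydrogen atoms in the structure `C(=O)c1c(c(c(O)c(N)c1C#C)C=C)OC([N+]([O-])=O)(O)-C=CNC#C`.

13

Hydrogens are implicit in SMILES; fill each atom to its normal valence:
  6 × C: 1 H each → 6
  6 × C (aromatic): no H
  3 × C: no H
  3 × O: no H
  2 × O: 1 H each → 2
  1 × C: 2 H
  1 × N: 2 H
  1 × N: 1 H
  1 × N (charge +1): no H
  1 × O (charge -1): no H
  Total hydrogens = 13.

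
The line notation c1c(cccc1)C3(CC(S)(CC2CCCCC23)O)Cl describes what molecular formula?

Heavy atoms from the SMILES: 16 C, 1 Cl, 1 O, 1 S.
Implicit hydrogens by atom environment:
  6 × C: 2 H each → 12
  5 × C (aromatic): 1 H each → 5
  2 × C: 1 H each → 2
  2 × C: no H
  1 × C (aromatic): no H
  1 × Cl: no H
  1 × O: 1 H
  1 × S: 1 H
  Total hydrogens = 21.
Molecular formula: C16H21ClOS

C16H21ClOS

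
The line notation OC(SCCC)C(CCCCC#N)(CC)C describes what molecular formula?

C13H25NOS

Heavy atoms from the SMILES: 13 C, 1 N, 1 O, 1 S.
Implicit hydrogens by atom environment:
  7 × C: 2 H each → 14
  3 × C: 3 H each → 9
  2 × C: no H
  1 × C: 1 H
  1 × N: no H
  1 × O: 1 H
  1 × S: no H
  Total hydrogens = 25.
Molecular formula: C13H25NOS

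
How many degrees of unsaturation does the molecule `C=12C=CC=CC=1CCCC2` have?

Molecular formula from the SMILES: C10H12.
DoU = (2C + 2 + N − H − X)/2 = (2·10 + 2 + 0 − 12 − 0)/2 = 10/2 = 5.
(Structurally: 2 ring(s) + 3 π bond(s) = 5.)

5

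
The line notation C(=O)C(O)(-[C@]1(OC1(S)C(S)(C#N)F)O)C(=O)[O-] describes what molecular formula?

Heavy atoms from the SMILES: 7 C, 1 F, 1 N, 6 O, 2 S.
Implicit hydrogens by atom environment:
  6 × C: no H
  3 × O: no H
  2 × O: 1 H each → 2
  2 × S: 1 H each → 2
  1 × C: 1 H
  1 × F: no H
  1 × N: no H
  1 × O (charge -1): no H
  Total hydrogens = 5.
Net charge -1.
Molecular formula: C7H5FNO6S2-

C7H5FNO6S2-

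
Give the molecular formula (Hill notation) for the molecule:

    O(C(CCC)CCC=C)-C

Heavy atoms from the SMILES: 9 C, 1 O.
Implicit hydrogens by atom environment:
  5 × C: 2 H each → 10
  2 × C: 3 H each → 6
  2 × C: 1 H each → 2
  1 × O: no H
  Total hydrogens = 18.
Molecular formula: C9H18O

C9H18O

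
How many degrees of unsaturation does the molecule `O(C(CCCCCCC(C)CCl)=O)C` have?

1

Molecular formula from the SMILES: C11H21ClO2.
DoU = (2C + 2 + N − H − X)/2 = (2·11 + 2 + 0 − 21 − 1)/2 = 2/2 = 1.
(Structurally: 0 ring(s) + 1 π bond(s) = 1.)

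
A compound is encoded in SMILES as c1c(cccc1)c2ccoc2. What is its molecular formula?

C10H8O

Heavy atoms from the SMILES: 10 C, 1 O.
Implicit hydrogens by atom environment:
  8 × C (aromatic): 1 H each → 8
  2 × C (aromatic): no H
  1 × O (aromatic): no H
  Total hydrogens = 8.
Molecular formula: C10H8O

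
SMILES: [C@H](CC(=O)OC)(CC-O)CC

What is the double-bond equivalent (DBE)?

1

Molecular formula from the SMILES: C8H16O3.
DoU = (2C + 2 + N − H − X)/2 = (2·8 + 2 + 0 − 16 − 0)/2 = 2/2 = 1.
(Structurally: 0 ring(s) + 1 π bond(s) = 1.)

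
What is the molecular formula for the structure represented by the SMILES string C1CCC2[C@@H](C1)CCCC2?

C10H18

Heavy atoms from the SMILES: 10 C.
Implicit hydrogens by atom environment:
  8 × C: 2 H each → 16
  2 × C: 1 H each → 2
  Total hydrogens = 18.
Molecular formula: C10H18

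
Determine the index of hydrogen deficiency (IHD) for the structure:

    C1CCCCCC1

1

Molecular formula from the SMILES: C7H14.
DoU = (2C + 2 + N − H − X)/2 = (2·7 + 2 + 0 − 14 − 0)/2 = 2/2 = 1.
(Structurally: 1 ring(s) + 0 π bond(s) = 1.)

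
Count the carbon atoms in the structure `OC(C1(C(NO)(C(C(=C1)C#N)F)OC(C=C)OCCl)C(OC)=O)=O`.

13

The symbol for carbon appears 13 times in the SMILES. (Cl is a single chlorine, not C + l.)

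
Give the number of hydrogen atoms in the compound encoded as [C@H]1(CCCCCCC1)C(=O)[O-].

Hydrogens are implicit in SMILES; fill each atom to its normal valence:
  7 × C: 2 H each → 14
  1 × C: 1 H
  1 × C: no H
  1 × O: no H
  1 × O (charge -1): no H
  Total hydrogens = 15.

15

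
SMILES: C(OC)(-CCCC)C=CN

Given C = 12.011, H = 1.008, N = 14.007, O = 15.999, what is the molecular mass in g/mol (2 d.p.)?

143.23

Molecular formula: C8H17NO.
M = 8×12.011 + 17×1.008 + 1×14.007 + 1×15.999 = 143.23 g/mol.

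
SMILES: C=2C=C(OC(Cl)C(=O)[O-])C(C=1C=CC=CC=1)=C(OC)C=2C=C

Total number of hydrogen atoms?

Hydrogens are implicit in SMILES; fill each atom to its normal valence:
  7 × C (aromatic): 1 H each → 7
  5 × C (aromatic): no H
  3 × O: no H
  2 × C: 1 H each → 2
  1 × C: 3 H
  1 × C: 2 H
  1 × C: no H
  1 × Cl: no H
  1 × O (charge -1): no H
  Total hydrogens = 14.

14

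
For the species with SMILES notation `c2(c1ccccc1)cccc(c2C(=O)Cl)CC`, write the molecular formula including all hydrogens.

Heavy atoms from the SMILES: 15 C, 1 Cl, 1 O.
Implicit hydrogens by atom environment:
  8 × C (aromatic): 1 H each → 8
  4 × C (aromatic): no H
  1 × C: 3 H
  1 × C: 2 H
  1 × C: no H
  1 × Cl: no H
  1 × O: no H
  Total hydrogens = 13.
Molecular formula: C15H13ClO

C15H13ClO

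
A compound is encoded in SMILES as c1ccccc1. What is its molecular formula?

C6H6

Heavy atoms from the SMILES: 6 C.
Implicit hydrogens by atom environment:
  6 × C (aromatic): 1 H each → 6
  Total hydrogens = 6.
Molecular formula: C6H6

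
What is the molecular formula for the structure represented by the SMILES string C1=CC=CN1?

C4H5N

Heavy atoms from the SMILES: 4 C, 1 N.
Implicit hydrogens by atom environment:
  4 × C (aromatic): 1 H each → 4
  1 × N (aromatic): 1 H
  Total hydrogens = 5.
Molecular formula: C4H5N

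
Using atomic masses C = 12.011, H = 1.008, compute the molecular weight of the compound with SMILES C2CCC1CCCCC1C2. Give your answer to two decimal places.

138.25

Molecular formula: C10H18.
M = 10×12.011 + 18×1.008 = 138.25 g/mol.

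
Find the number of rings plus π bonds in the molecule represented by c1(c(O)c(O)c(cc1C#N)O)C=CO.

Molecular formula from the SMILES: C9H7NO4.
DoU = (2C + 2 + N − H − X)/2 = (2·9 + 2 + 1 − 7 − 0)/2 = 14/2 = 7.
(Structurally: 1 ring(s) + 6 π bond(s) = 7.)

7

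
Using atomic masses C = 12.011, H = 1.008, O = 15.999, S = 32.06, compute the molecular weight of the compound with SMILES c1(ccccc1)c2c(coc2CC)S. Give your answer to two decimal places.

Molecular formula: C12H12OS.
M = 12×12.011 + 12×1.008 + 1×15.999 + 1×32.06 = 204.29 g/mol.

204.29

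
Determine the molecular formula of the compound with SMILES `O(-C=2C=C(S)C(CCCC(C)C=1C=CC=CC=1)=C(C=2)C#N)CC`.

C20H23NOS

Heavy atoms from the SMILES: 20 C, 1 N, 1 O, 1 S.
Implicit hydrogens by atom environment:
  7 × C (aromatic): 1 H each → 7
  5 × C (aromatic): no H
  4 × C: 2 H each → 8
  2 × C: 3 H each → 6
  1 × C: 1 H
  1 × C: no H
  1 × N: no H
  1 × O: no H
  1 × S: 1 H
  Total hydrogens = 23.
Molecular formula: C20H23NOS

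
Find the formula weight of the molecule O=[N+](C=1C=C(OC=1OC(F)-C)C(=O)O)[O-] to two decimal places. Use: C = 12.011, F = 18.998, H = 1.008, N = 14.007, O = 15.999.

219.12

Molecular formula: C7H6FNO6.
M = 7×12.011 + 1×18.998 + 6×1.008 + 1×14.007 + 6×15.999 = 219.12 g/mol.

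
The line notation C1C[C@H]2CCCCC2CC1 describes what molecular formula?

Heavy atoms from the SMILES: 10 C.
Implicit hydrogens by atom environment:
  8 × C: 2 H each → 16
  2 × C: 1 H each → 2
  Total hydrogens = 18.
Molecular formula: C10H18

C10H18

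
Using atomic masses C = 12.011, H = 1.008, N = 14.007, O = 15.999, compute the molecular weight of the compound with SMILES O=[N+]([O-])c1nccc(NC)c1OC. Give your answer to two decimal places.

183.17

Molecular formula: C7H9N3O3.
M = 7×12.011 + 9×1.008 + 3×14.007 + 3×15.999 = 183.17 g/mol.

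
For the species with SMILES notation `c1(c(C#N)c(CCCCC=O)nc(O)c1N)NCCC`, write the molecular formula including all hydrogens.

Heavy atoms from the SMILES: 14 C, 4 N, 2 O.
Implicit hydrogens by atom environment:
  6 × C: 2 H each → 12
  5 × C (aromatic): no H
  1 × C: 3 H
  1 × C: 1 H
  1 × C: no H
  1 × N: 2 H
  1 × N: 1 H
  1 × N (aromatic): no H
  1 × N: no H
  1 × O: 1 H
  1 × O: no H
  Total hydrogens = 20.
Molecular formula: C14H20N4O2

C14H20N4O2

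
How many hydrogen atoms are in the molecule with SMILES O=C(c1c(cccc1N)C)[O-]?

8

Hydrogens are implicit in SMILES; fill each atom to its normal valence:
  3 × C (aromatic): 1 H each → 3
  3 × C (aromatic): no H
  1 × C: 3 H
  1 × C: no H
  1 × N: 2 H
  1 × O: no H
  1 × O (charge -1): no H
  Total hydrogens = 8.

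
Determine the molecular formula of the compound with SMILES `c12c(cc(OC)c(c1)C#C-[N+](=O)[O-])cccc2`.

C13H9NO3

Heavy atoms from the SMILES: 13 C, 1 N, 3 O.
Implicit hydrogens by atom environment:
  6 × C (aromatic): 1 H each → 6
  4 × C (aromatic): no H
  2 × C: no H
  2 × O: no H
  1 × C: 3 H
  1 × N (charge +1): no H
  1 × O (charge -1): no H
  Total hydrogens = 9.
Molecular formula: C13H9NO3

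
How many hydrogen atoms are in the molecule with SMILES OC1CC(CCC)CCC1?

18

Hydrogens are implicit in SMILES; fill each atom to its normal valence:
  6 × C: 2 H each → 12
  2 × C: 1 H each → 2
  1 × C: 3 H
  1 × O: 1 H
  Total hydrogens = 18.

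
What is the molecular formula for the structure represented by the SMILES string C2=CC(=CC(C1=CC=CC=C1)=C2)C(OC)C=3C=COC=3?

Heavy atoms from the SMILES: 18 C, 2 O.
Implicit hydrogens by atom environment:
  12 × C (aromatic): 1 H each → 12
  4 × C (aromatic): no H
  1 × C: 3 H
  1 × C: 1 H
  1 × O (aromatic): no H
  1 × O: no H
  Total hydrogens = 16.
Molecular formula: C18H16O2

C18H16O2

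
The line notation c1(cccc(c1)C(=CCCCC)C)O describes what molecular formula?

Heavy atoms from the SMILES: 13 C, 1 O.
Implicit hydrogens by atom environment:
  4 × C (aromatic): 1 H each → 4
  3 × C: 2 H each → 6
  2 × C: 3 H each → 6
  2 × C (aromatic): no H
  1 × C: 1 H
  1 × C: no H
  1 × O: 1 H
  Total hydrogens = 18.
Molecular formula: C13H18O

C13H18O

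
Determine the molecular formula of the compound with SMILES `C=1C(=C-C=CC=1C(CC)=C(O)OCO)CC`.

C13H18O3

Heavy atoms from the SMILES: 13 C, 3 O.
Implicit hydrogens by atom environment:
  4 × C (aromatic): 1 H each → 4
  3 × C: 2 H each → 6
  2 × C: 3 H each → 6
  2 × C: no H
  2 × C (aromatic): no H
  2 × O: 1 H each → 2
  1 × O: no H
  Total hydrogens = 18.
Molecular formula: C13H18O3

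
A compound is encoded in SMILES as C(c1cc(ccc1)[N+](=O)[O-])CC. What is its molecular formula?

C9H11NO2

Heavy atoms from the SMILES: 9 C, 1 N, 2 O.
Implicit hydrogens by atom environment:
  4 × C (aromatic): 1 H each → 4
  2 × C: 2 H each → 4
  2 × C (aromatic): no H
  1 × C: 3 H
  1 × N (charge +1): no H
  1 × O: no H
  1 × O (charge -1): no H
  Total hydrogens = 11.
Molecular formula: C9H11NO2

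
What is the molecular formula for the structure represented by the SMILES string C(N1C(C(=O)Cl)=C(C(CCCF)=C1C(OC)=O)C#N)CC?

Heavy atoms from the SMILES: 14 C, 1 Cl, 1 F, 2 N, 3 O.
Implicit hydrogens by atom environment:
  5 × C: 2 H each → 10
  4 × C (aromatic): no H
  3 × C: no H
  3 × O: no H
  2 × C: 3 H each → 6
  1 × Cl: no H
  1 × F: no H
  1 × N (aromatic): no H
  1 × N: no H
  Total hydrogens = 16.
Molecular formula: C14H16ClFN2O3

C14H16ClFN2O3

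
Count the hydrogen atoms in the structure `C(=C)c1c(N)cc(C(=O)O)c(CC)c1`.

13

Hydrogens are implicit in SMILES; fill each atom to its normal valence:
  4 × C (aromatic): no H
  2 × C: 2 H each → 4
  2 × C (aromatic): 1 H each → 2
  1 × C: 3 H
  1 × C: 1 H
  1 × C: no H
  1 × N: 2 H
  1 × O: 1 H
  1 × O: no H
  Total hydrogens = 13.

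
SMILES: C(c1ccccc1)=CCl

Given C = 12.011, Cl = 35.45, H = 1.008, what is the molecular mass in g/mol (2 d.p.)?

138.59

Molecular formula: C8H7Cl.
M = 8×12.011 + 1×35.45 + 7×1.008 = 138.59 g/mol.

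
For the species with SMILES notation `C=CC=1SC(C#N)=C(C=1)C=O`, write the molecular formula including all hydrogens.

Heavy atoms from the SMILES: 8 C, 1 N, 1 O, 1 S.
Implicit hydrogens by atom environment:
  3 × C (aromatic): no H
  2 × C: 1 H each → 2
  1 × C: 2 H
  1 × C (aromatic): 1 H
  1 × C: no H
  1 × N: no H
  1 × O: no H
  1 × S (aromatic): no H
  Total hydrogens = 5.
Molecular formula: C8H5NOS

C8H5NOS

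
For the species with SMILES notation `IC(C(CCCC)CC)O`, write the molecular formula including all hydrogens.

Heavy atoms from the SMILES: 8 C, 1 I, 1 O.
Implicit hydrogens by atom environment:
  4 × C: 2 H each → 8
  2 × C: 3 H each → 6
  2 × C: 1 H each → 2
  1 × I: no H
  1 × O: 1 H
  Total hydrogens = 17.
Molecular formula: C8H17IO

C8H17IO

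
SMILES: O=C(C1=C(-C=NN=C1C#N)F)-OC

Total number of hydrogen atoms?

4

Hydrogens are implicit in SMILES; fill each atom to its normal valence:
  3 × C (aromatic): no H
  2 × C: no H
  2 × N (aromatic): no H
  2 × O: no H
  1 × C: 3 H
  1 × C (aromatic): 1 H
  1 × F: no H
  1 × N: no H
  Total hydrogens = 4.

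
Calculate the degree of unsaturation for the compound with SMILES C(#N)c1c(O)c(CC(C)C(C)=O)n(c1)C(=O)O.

Molecular formula from the SMILES: C11H12N2O4.
DoU = (2C + 2 + N − H − X)/2 = (2·11 + 2 + 2 − 12 − 0)/2 = 14/2 = 7.
(Structurally: 1 ring(s) + 6 π bond(s) = 7.)

7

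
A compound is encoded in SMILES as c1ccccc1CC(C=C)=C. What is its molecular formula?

C11H12

Heavy atoms from the SMILES: 11 C.
Implicit hydrogens by atom environment:
  5 × C (aromatic): 1 H each → 5
  3 × C: 2 H each → 6
  1 × C: 1 H
  1 × C: no H
  1 × C (aromatic): no H
  Total hydrogens = 12.
Molecular formula: C11H12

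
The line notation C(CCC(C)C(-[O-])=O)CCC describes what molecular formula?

C9H17O2-

Heavy atoms from the SMILES: 9 C, 2 O.
Implicit hydrogens by atom environment:
  5 × C: 2 H each → 10
  2 × C: 3 H each → 6
  1 × C: 1 H
  1 × C: no H
  1 × O: no H
  1 × O (charge -1): no H
  Total hydrogens = 17.
Net charge -1.
Molecular formula: C9H17O2-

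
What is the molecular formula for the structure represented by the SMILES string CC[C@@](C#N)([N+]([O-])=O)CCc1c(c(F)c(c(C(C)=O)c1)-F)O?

C14H14F2N2O4

Heavy atoms from the SMILES: 14 C, 2 F, 2 N, 4 O.
Implicit hydrogens by atom environment:
  5 × C (aromatic): no H
  3 × C: 2 H each → 6
  3 × C: no H
  2 × C: 3 H each → 6
  2 × F: no H
  2 × O: no H
  1 × C (aromatic): 1 H
  1 × N (charge +1): no H
  1 × N: no H
  1 × O: 1 H
  1 × O (charge -1): no H
  Total hydrogens = 14.
Molecular formula: C14H14F2N2O4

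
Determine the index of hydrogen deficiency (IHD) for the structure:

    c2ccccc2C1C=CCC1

6

Molecular formula from the SMILES: C11H12.
DoU = (2C + 2 + N − H − X)/2 = (2·11 + 2 + 0 − 12 − 0)/2 = 12/2 = 6.
(Structurally: 2 ring(s) + 4 π bond(s) = 6.)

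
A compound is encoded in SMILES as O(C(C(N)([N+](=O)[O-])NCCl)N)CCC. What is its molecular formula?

C6H15ClN4O3

Heavy atoms from the SMILES: 6 C, 1 Cl, 4 N, 3 O.
Implicit hydrogens by atom environment:
  3 × C: 2 H each → 6
  2 × N: 2 H each → 4
  2 × O: no H
  1 × C: 3 H
  1 × C: 1 H
  1 × C: no H
  1 × Cl: no H
  1 × N: 1 H
  1 × N (charge +1): no H
  1 × O (charge -1): no H
  Total hydrogens = 15.
Molecular formula: C6H15ClN4O3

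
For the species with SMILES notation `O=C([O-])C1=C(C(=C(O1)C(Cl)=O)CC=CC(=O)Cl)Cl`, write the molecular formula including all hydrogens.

C10H4Cl3O5-

Heavy atoms from the SMILES: 10 C, 3 Cl, 5 O.
Implicit hydrogens by atom environment:
  4 × C (aromatic): no H
  3 × C: no H
  3 × Cl: no H
  3 × O: no H
  2 × C: 1 H each → 2
  1 × C: 2 H
  1 × O (aromatic): no H
  1 × O (charge -1): no H
  Total hydrogens = 4.
Net charge -1.
Molecular formula: C10H4Cl3O5-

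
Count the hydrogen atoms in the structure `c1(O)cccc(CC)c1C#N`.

Hydrogens are implicit in SMILES; fill each atom to its normal valence:
  3 × C (aromatic): 1 H each → 3
  3 × C (aromatic): no H
  1 × C: 3 H
  1 × C: 2 H
  1 × C: no H
  1 × N: no H
  1 × O: 1 H
  Total hydrogens = 9.

9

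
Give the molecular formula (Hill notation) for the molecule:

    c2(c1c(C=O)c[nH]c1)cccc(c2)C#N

C12H8N2O

Heavy atoms from the SMILES: 12 C, 2 N, 1 O.
Implicit hydrogens by atom environment:
  6 × C (aromatic): 1 H each → 6
  4 × C (aromatic): no H
  1 × C: 1 H
  1 × C: no H
  1 × N (aromatic): 1 H
  1 × N: no H
  1 × O: no H
  Total hydrogens = 8.
Molecular formula: C12H8N2O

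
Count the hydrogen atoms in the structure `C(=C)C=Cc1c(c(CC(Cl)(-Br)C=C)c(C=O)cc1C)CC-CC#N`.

21

Hydrogens are implicit in SMILES; fill each atom to its normal valence:
  6 × C: 2 H each → 12
  5 × C: 1 H each → 5
  5 × C (aromatic): no H
  2 × C: no H
  1 × Br: no H
  1 × C: 3 H
  1 × C (aromatic): 1 H
  1 × Cl: no H
  1 × N: no H
  1 × O: no H
  Total hydrogens = 21.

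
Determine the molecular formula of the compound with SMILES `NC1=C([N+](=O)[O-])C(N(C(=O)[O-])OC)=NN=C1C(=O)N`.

C7H7N6O6-

Heavy atoms from the SMILES: 7 C, 6 N, 6 O.
Implicit hydrogens by atom environment:
  4 × C (aromatic): no H
  4 × O: no H
  2 × C: no H
  2 × N: 2 H each → 4
  2 × N (aromatic): no H
  2 × O (charge -1): no H
  1 × C: 3 H
  1 × N (charge +1): no H
  1 × N: no H
  Total hydrogens = 7.
Net charge -1.
Molecular formula: C7H7N6O6-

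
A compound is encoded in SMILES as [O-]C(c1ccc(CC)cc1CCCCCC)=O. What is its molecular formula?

Heavy atoms from the SMILES: 15 C, 2 O.
Implicit hydrogens by atom environment:
  6 × C: 2 H each → 12
  3 × C (aromatic): 1 H each → 3
  3 × C (aromatic): no H
  2 × C: 3 H each → 6
  1 × C: no H
  1 × O: no H
  1 × O (charge -1): no H
  Total hydrogens = 21.
Net charge -1.
Molecular formula: C15H21O2-

C15H21O2-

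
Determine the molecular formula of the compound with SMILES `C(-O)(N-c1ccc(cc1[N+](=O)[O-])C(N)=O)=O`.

Heavy atoms from the SMILES: 8 C, 3 N, 5 O.
Implicit hydrogens by atom environment:
  3 × C (aromatic): 1 H each → 3
  3 × C (aromatic): no H
  3 × O: no H
  2 × C: no H
  1 × N: 2 H
  1 × N: 1 H
  1 × N (charge +1): no H
  1 × O: 1 H
  1 × O (charge -1): no H
  Total hydrogens = 7.
Molecular formula: C8H7N3O5

C8H7N3O5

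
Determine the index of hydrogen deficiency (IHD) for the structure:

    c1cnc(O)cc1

4

Molecular formula from the SMILES: C5H5NO.
DoU = (2C + 2 + N − H − X)/2 = (2·5 + 2 + 1 − 5 − 0)/2 = 8/2 = 4.
(Structurally: 1 ring(s) + 3 π bond(s) = 4.)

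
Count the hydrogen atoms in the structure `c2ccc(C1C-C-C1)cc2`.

Hydrogens are implicit in SMILES; fill each atom to its normal valence:
  5 × C (aromatic): 1 H each → 5
  3 × C: 2 H each → 6
  1 × C: 1 H
  1 × C (aromatic): no H
  Total hydrogens = 12.

12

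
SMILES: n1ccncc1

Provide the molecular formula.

C4H4N2

Heavy atoms from the SMILES: 4 C, 2 N.
Implicit hydrogens by atom environment:
  4 × C (aromatic): 1 H each → 4
  2 × N (aromatic): no H
  Total hydrogens = 4.
Molecular formula: C4H4N2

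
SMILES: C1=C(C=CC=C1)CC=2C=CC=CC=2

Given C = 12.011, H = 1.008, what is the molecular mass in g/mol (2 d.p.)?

168.24

Molecular formula: C13H12.
M = 13×12.011 + 12×1.008 = 168.24 g/mol.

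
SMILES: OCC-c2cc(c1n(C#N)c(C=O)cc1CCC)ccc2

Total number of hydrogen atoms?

18

Hydrogens are implicit in SMILES; fill each atom to its normal valence:
  5 × C (aromatic): 1 H each → 5
  5 × C (aromatic): no H
  4 × C: 2 H each → 8
  1 × C: 3 H
  1 × C: 1 H
  1 × C: no H
  1 × N (aromatic): no H
  1 × N: no H
  1 × O: 1 H
  1 × O: no H
  Total hydrogens = 18.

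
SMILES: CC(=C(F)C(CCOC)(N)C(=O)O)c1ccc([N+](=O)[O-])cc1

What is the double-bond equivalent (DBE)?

7

Molecular formula from the SMILES: C14H17FN2O5.
DoU = (2C + 2 + N − H − X)/2 = (2·14 + 2 + 2 − 17 − 1)/2 = 14/2 = 7.
(Structurally: 1 ring(s) + 6 π bond(s) = 7.)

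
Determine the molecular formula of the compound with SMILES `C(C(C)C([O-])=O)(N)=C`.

Heavy atoms from the SMILES: 5 C, 1 N, 2 O.
Implicit hydrogens by atom environment:
  2 × C: no H
  1 × C: 3 H
  1 × C: 2 H
  1 × C: 1 H
  1 × N: 2 H
  1 × O: no H
  1 × O (charge -1): no H
  Total hydrogens = 8.
Net charge -1.
Molecular formula: C5H8NO2-

C5H8NO2-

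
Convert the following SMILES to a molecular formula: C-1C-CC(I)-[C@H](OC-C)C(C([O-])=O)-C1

C10H16IO3-

Heavy atoms from the SMILES: 10 C, 1 I, 3 O.
Implicit hydrogens by atom environment:
  5 × C: 2 H each → 10
  3 × C: 1 H each → 3
  2 × O: no H
  1 × C: 3 H
  1 × C: no H
  1 × I: no H
  1 × O (charge -1): no H
  Total hydrogens = 16.
Net charge -1.
Molecular formula: C10H16IO3-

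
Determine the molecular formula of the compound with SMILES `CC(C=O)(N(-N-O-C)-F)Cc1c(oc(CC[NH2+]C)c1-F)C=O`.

Heavy atoms from the SMILES: 13 C, 2 F, 3 N, 4 O.
Implicit hydrogens by atom environment:
  4 × C (aromatic): no H
  3 × C: 3 H each → 9
  3 × C: 2 H each → 6
  3 × O: no H
  2 × C: 1 H each → 2
  2 × F: no H
  1 × C: no H
  1 × N (charge +1): 2 H
  1 × N: 1 H
  1 × N: no H
  1 × O (aromatic): no H
  Total hydrogens = 20.
Net charge +1.
Molecular formula: C13H20F2N3O4+

C13H20F2N3O4+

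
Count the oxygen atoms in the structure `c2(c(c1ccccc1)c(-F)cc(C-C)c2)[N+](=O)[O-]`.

The symbol for oxygen appears 2 times in the SMILES.

2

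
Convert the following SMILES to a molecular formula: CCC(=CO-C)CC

Heavy atoms from the SMILES: 7 C, 1 O.
Implicit hydrogens by atom environment:
  3 × C: 3 H each → 9
  2 × C: 2 H each → 4
  1 × C: 1 H
  1 × C: no H
  1 × O: no H
  Total hydrogens = 14.
Molecular formula: C7H14O

C7H14O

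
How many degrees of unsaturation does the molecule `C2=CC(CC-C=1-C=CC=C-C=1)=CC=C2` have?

Molecular formula from the SMILES: C14H14.
DoU = (2C + 2 + N − H − X)/2 = (2·14 + 2 + 0 − 14 − 0)/2 = 16/2 = 8.
(Structurally: 2 ring(s) + 6 π bond(s) = 8.)

8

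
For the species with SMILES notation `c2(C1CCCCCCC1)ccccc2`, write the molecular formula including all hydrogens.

C14H20

Heavy atoms from the SMILES: 14 C.
Implicit hydrogens by atom environment:
  7 × C: 2 H each → 14
  5 × C (aromatic): 1 H each → 5
  1 × C: 1 H
  1 × C (aromatic): no H
  Total hydrogens = 20.
Molecular formula: C14H20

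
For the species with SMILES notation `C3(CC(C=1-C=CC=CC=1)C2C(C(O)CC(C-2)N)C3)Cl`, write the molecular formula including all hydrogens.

Heavy atoms from the SMILES: 16 C, 1 Cl, 1 N, 1 O.
Implicit hydrogens by atom environment:
  6 × C: 1 H each → 6
  5 × C (aromatic): 1 H each → 5
  4 × C: 2 H each → 8
  1 × C (aromatic): no H
  1 × Cl: no H
  1 × N: 2 H
  1 × O: 1 H
  Total hydrogens = 22.
Molecular formula: C16H22ClNO

C16H22ClNO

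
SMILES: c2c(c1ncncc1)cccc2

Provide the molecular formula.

Heavy atoms from the SMILES: 10 C, 2 N.
Implicit hydrogens by atom environment:
  8 × C (aromatic): 1 H each → 8
  2 × C (aromatic): no H
  2 × N (aromatic): no H
  Total hydrogens = 8.
Molecular formula: C10H8N2

C10H8N2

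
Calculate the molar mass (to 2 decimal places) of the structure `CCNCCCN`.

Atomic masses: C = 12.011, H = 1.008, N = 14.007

Molecular formula: C5H14N2.
M = 5×12.011 + 14×1.008 + 2×14.007 = 102.18 g/mol.

102.18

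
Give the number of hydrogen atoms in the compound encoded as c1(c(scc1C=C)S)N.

Hydrogens are implicit in SMILES; fill each atom to its normal valence:
  3 × C (aromatic): no H
  1 × C: 2 H
  1 × C (aromatic): 1 H
  1 × C: 1 H
  1 × N: 2 H
  1 × S: 1 H
  1 × S (aromatic): no H
  Total hydrogens = 7.

7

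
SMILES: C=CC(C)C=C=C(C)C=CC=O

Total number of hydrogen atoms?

14

Hydrogens are implicit in SMILES; fill each atom to its normal valence:
  6 × C: 1 H each → 6
  2 × C: 3 H each → 6
  2 × C: no H
  1 × C: 2 H
  1 × O: no H
  Total hydrogens = 14.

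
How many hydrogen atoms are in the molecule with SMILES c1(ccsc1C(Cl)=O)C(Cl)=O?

Hydrogens are implicit in SMILES; fill each atom to its normal valence:
  2 × C (aromatic): 1 H each → 2
  2 × C (aromatic): no H
  2 × C: no H
  2 × Cl: no H
  2 × O: no H
  1 × S (aromatic): no H
  Total hydrogens = 2.

2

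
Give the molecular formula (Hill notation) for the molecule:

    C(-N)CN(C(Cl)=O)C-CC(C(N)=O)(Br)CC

Heavy atoms from the SMILES: 1 Br, 9 C, 1 Cl, 3 N, 2 O.
Implicit hydrogens by atom environment:
  5 × C: 2 H each → 10
  3 × C: no H
  2 × N: 2 H each → 4
  2 × O: no H
  1 × Br: no H
  1 × C: 3 H
  1 × Cl: no H
  1 × N: no H
  Total hydrogens = 17.
Molecular formula: C9H17BrClN3O2

C9H17BrClN3O2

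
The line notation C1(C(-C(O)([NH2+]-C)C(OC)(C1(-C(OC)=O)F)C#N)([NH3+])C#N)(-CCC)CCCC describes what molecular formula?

[C18H31FN4O4]2+

Heavy atoms from the SMILES: 18 C, 1 F, 4 N, 4 O.
Implicit hydrogens by atom environment:
  8 × C: no H
  5 × C: 3 H each → 15
  5 × C: 2 H each → 10
  3 × O: no H
  2 × N: no H
  1 × F: no H
  1 × N (charge +1): 3 H
  1 × N (charge +1): 2 H
  1 × O: 1 H
  Total hydrogens = 31.
Net charge +2.
Molecular formula: [C18H31FN4O4]2+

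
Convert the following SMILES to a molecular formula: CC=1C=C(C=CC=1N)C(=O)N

Heavy atoms from the SMILES: 8 C, 2 N, 1 O.
Implicit hydrogens by atom environment:
  3 × C (aromatic): 1 H each → 3
  3 × C (aromatic): no H
  2 × N: 2 H each → 4
  1 × C: 3 H
  1 × C: no H
  1 × O: no H
  Total hydrogens = 10.
Molecular formula: C8H10N2O

C8H10N2O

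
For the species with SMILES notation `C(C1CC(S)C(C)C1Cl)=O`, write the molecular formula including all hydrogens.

C7H11ClOS

Heavy atoms from the SMILES: 7 C, 1 Cl, 1 O, 1 S.
Implicit hydrogens by atom environment:
  5 × C: 1 H each → 5
  1 × C: 3 H
  1 × C: 2 H
  1 × Cl: no H
  1 × O: no H
  1 × S: 1 H
  Total hydrogens = 11.
Molecular formula: C7H11ClOS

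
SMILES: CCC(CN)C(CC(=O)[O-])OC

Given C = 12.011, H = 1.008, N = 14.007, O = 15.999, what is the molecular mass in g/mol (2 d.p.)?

174.22

Molecular formula: C8H16NO3-.
M = 8×12.011 + 16×1.008 + 1×14.007 + 3×15.999 = 174.22 g/mol.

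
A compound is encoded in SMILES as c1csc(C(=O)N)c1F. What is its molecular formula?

Heavy atoms from the SMILES: 5 C, 1 F, 1 N, 1 O, 1 S.
Implicit hydrogens by atom environment:
  2 × C (aromatic): 1 H each → 2
  2 × C (aromatic): no H
  1 × C: no H
  1 × F: no H
  1 × N: 2 H
  1 × O: no H
  1 × S (aromatic): no H
  Total hydrogens = 4.
Molecular formula: C5H4FNOS

C5H4FNOS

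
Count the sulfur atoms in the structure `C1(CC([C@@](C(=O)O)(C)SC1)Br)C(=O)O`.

The symbol for sulfur appears 1 time in the SMILES.

1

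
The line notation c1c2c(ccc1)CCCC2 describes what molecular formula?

C10H12

Heavy atoms from the SMILES: 10 C.
Implicit hydrogens by atom environment:
  4 × C: 2 H each → 8
  4 × C (aromatic): 1 H each → 4
  2 × C (aromatic): no H
  Total hydrogens = 12.
Molecular formula: C10H12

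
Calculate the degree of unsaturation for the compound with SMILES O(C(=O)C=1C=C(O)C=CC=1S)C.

5

Molecular formula from the SMILES: C8H8O3S.
DoU = (2C + 2 + N − H − X)/2 = (2·8 + 2 + 0 − 8 − 0)/2 = 10/2 = 5.
(Structurally: 1 ring(s) + 4 π bond(s) = 5.)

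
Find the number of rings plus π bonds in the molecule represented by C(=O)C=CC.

2

Molecular formula from the SMILES: C4H6O.
DoU = (2C + 2 + N − H − X)/2 = (2·4 + 2 + 0 − 6 − 0)/2 = 4/2 = 2.
(Structurally: 0 ring(s) + 2 π bond(s) = 2.)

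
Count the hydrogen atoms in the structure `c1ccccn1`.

5

Hydrogens are implicit in SMILES; fill each atom to its normal valence:
  5 × C (aromatic): 1 H each → 5
  1 × N (aromatic): no H
  Total hydrogens = 5.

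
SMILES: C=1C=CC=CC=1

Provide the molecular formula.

Heavy atoms from the SMILES: 6 C.
Implicit hydrogens by atom environment:
  6 × C (aromatic): 1 H each → 6
  Total hydrogens = 6.
Molecular formula: C6H6

C6H6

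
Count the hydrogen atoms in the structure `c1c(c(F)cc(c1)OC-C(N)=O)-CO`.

10

Hydrogens are implicit in SMILES; fill each atom to its normal valence:
  3 × C (aromatic): 1 H each → 3
  3 × C (aromatic): no H
  2 × C: 2 H each → 4
  2 × O: no H
  1 × C: no H
  1 × F: no H
  1 × N: 2 H
  1 × O: 1 H
  Total hydrogens = 10.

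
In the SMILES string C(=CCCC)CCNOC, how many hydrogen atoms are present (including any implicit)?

Hydrogens are implicit in SMILES; fill each atom to its normal valence:
  4 × C: 2 H each → 8
  2 × C: 3 H each → 6
  2 × C: 1 H each → 2
  1 × N: 1 H
  1 × O: no H
  Total hydrogens = 17.

17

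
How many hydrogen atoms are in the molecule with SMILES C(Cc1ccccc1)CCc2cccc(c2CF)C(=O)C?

21

Hydrogens are implicit in SMILES; fill each atom to its normal valence:
  8 × C (aromatic): 1 H each → 8
  5 × C: 2 H each → 10
  4 × C (aromatic): no H
  1 × C: 3 H
  1 × C: no H
  1 × F: no H
  1 × O: no H
  Total hydrogens = 21.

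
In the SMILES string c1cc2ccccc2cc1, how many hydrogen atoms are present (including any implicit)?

8

Hydrogens are implicit in SMILES; fill each atom to its normal valence:
  8 × C (aromatic): 1 H each → 8
  2 × C (aromatic): no H
  Total hydrogens = 8.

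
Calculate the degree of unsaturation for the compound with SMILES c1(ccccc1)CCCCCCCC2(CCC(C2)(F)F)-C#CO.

Molecular formula from the SMILES: C20H26F2O.
DoU = (2C + 2 + N − H − X)/2 = (2·20 + 2 + 0 − 26 − 2)/2 = 14/2 = 7.
(Structurally: 2 ring(s) + 5 π bond(s) = 7.)

7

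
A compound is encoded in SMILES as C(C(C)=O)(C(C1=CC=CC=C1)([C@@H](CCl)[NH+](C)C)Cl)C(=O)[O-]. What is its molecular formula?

Heavy atoms from the SMILES: 15 C, 2 Cl, 1 N, 3 O.
Implicit hydrogens by atom environment:
  5 × C (aromatic): 1 H each → 5
  3 × C: 3 H each → 9
  3 × C: no H
  2 × C: 1 H each → 2
  2 × Cl: no H
  2 × O: no H
  1 × C: 2 H
  1 × C (aromatic): no H
  1 × N (charge +1): 1 H
  1 × O (charge -1): no H
  Total hydrogens = 19.
Molecular formula: C15H19Cl2NO3

C15H19Cl2NO3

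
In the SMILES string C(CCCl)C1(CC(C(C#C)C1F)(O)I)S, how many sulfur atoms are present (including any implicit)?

The symbol for sulfur appears 1 time in the SMILES.

1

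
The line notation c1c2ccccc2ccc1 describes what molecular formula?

C10H8

Heavy atoms from the SMILES: 10 C.
Implicit hydrogens by atom environment:
  8 × C (aromatic): 1 H each → 8
  2 × C (aromatic): no H
  Total hydrogens = 8.
Molecular formula: C10H8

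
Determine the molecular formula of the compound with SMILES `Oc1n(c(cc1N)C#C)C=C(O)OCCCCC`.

C13H18N2O3

Heavy atoms from the SMILES: 13 C, 2 N, 3 O.
Implicit hydrogens by atom environment:
  4 × C: 2 H each → 8
  3 × C (aromatic): no H
  2 × C: 1 H each → 2
  2 × C: no H
  2 × O: 1 H each → 2
  1 × C: 3 H
  1 × C (aromatic): 1 H
  1 × N: 2 H
  1 × N (aromatic): no H
  1 × O: no H
  Total hydrogens = 18.
Molecular formula: C13H18N2O3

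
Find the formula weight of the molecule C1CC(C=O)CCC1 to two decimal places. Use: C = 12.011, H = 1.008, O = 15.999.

Molecular formula: C7H12O.
M = 7×12.011 + 12×1.008 + 1×15.999 = 112.17 g/mol.

112.17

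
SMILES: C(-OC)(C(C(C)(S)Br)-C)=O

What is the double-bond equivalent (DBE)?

1

Molecular formula from the SMILES: C6H11BrO2S.
DoU = (2C + 2 + N − H − X)/2 = (2·6 + 2 + 0 − 11 − 1)/2 = 2/2 = 1.
(Structurally: 0 ring(s) + 1 π bond(s) = 1.)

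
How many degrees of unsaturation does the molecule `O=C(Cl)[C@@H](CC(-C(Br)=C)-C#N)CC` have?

4

Molecular formula from the SMILES: C9H11BrClNO.
DoU = (2C + 2 + N − H − X)/2 = (2·9 + 2 + 1 − 11 − 2)/2 = 8/2 = 4.
(Structurally: 0 ring(s) + 4 π bond(s) = 4.)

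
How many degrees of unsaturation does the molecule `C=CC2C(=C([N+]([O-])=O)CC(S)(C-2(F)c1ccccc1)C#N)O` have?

Molecular formula from the SMILES: C15H13FN2O3S.
DoU = (2C + 2 + N − H − X)/2 = (2·15 + 2 + 2 − 13 − 1)/2 = 20/2 = 10.
(Structurally: 2 ring(s) + 8 π bond(s) = 10.)

10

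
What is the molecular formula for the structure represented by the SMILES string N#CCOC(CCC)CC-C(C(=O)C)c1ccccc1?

Heavy atoms from the SMILES: 17 C, 1 N, 2 O.
Implicit hydrogens by atom environment:
  5 × C: 2 H each → 10
  5 × C (aromatic): 1 H each → 5
  2 × C: 3 H each → 6
  2 × C: 1 H each → 2
  2 × C: no H
  2 × O: no H
  1 × C (aromatic): no H
  1 × N: no H
  Total hydrogens = 23.
Molecular formula: C17H23NO2

C17H23NO2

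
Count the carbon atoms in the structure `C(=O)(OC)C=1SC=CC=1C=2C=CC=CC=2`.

12

The symbol for carbon appears 12 times in the SMILES.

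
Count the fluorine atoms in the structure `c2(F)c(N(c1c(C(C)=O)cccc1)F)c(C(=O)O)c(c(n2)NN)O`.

The symbol for fluorine appears 2 times in the SMILES.

2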